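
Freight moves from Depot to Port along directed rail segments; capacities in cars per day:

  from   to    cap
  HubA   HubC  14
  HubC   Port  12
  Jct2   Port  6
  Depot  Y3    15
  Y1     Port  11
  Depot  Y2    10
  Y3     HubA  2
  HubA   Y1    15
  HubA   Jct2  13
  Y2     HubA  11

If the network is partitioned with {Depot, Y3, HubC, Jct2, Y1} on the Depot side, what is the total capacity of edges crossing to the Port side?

Edges leaving {Depot, Y3, HubC, Jct2, Y1}: Depot→Y2 (10), Y3→HubA (2), HubC→Port (12), Jct2→Port (6), Y1→Port (11).
Cut capacity = 10 + 2 + 12 + 6 + 11 = 41.

41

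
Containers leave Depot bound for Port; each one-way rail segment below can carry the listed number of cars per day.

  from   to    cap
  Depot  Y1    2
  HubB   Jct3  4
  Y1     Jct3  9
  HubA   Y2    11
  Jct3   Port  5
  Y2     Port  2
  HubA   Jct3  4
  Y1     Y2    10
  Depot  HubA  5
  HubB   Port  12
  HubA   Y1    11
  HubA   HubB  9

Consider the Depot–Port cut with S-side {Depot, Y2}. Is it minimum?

Given cut capacity: 5 + 2 + 2 = 9.
Augment Depot→HubA→Jct3→Port: bottleneck 4, flow now 4.
Augment Depot→HubA→HubB→Port: bottleneck 1, flow now 5.
Augment Depot→Y1→Jct3→Port: bottleneck 1, flow now 6.
Augment Depot→Y1→Y2→Port: bottleneck 1, flow now 7.
No augmenting path remains; maximum flow = 7.
In the residual graph, reachable from Depot: {Depot}.
Min-cut edges: Depot→HubA (5), Depot→Y1 (2); capacity 5 + 2 = 7.
Cut capacity 9 exceeds the max flow 7, so it is not minimum.

No — its capacity is 9, but the minimum cut has capacity 7.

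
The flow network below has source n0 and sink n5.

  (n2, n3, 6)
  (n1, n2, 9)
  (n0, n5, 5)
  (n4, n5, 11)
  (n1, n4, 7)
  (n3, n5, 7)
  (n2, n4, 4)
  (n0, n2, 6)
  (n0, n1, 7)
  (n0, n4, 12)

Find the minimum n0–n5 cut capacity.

22

Augment n0→n5: bottleneck 5, flow now 5.
Augment n0→n4→n5: bottleneck 11, flow now 16.
Augment n0→n2→n3→n5: bottleneck 6, flow now 22.
No augmenting path remains; maximum flow = 22.
By max-flow min-cut, the minimum cut capacity equals the max flow.
In the residual graph, reachable from n0: {n0, n1, n2, n4}.
Min-cut edges: n0→n5 (5), n2→n3 (6), n4→n5 (11); capacity 5 + 6 + 11 = 22.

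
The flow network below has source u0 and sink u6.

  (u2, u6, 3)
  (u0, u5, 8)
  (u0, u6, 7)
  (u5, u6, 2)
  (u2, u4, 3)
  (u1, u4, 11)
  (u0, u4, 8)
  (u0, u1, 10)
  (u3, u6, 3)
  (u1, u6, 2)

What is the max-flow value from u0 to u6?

Augment u0→u6: bottleneck 7, flow now 7.
Augment u0→u1→u6: bottleneck 2, flow now 9.
Augment u0→u5→u6: bottleneck 2, flow now 11.
No augmenting path remains; maximum flow = 11.
In the residual graph, reachable from u0: {u0, u1, u4, u5}.
Min-cut edges: u0→u6 (7), u1→u6 (2), u5→u6 (2); capacity 7 + 2 + 2 = 11.
This cut is saturated, so no flow can exceed 11.

11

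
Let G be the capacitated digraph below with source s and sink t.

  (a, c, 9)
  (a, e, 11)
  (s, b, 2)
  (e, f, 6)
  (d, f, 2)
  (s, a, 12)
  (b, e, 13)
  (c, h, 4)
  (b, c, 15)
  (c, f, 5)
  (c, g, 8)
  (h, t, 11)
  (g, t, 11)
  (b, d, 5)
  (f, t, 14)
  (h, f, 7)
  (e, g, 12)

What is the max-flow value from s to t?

14

Augment s→a→c→f→t: bottleneck 5, flow now 5.
Augment s→a→c→g→t: bottleneck 4, flow now 9.
Augment s→a→e→f→t: bottleneck 3, flow now 12.
Augment s→b→c→g→t: bottleneck 2, flow now 14.
No augmenting path remains; maximum flow = 14.
In the residual graph, reachable from s: {s}.
Min-cut edges: s→a (12), s→b (2); capacity 12 + 2 = 14.
This cut is saturated, so no flow can exceed 14.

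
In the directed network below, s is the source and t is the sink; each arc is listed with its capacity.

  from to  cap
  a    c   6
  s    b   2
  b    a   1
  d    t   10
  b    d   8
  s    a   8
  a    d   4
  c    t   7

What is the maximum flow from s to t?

10

Augment s→a→c→t: bottleneck 6, flow now 6.
Augment s→a→d→t: bottleneck 2, flow now 8.
Augment s→b→d→t: bottleneck 2, flow now 10.
No augmenting path remains; maximum flow = 10.
In the residual graph, reachable from s: {s}.
Min-cut edges: s→a (8), s→b (2); capacity 8 + 2 = 10.
This cut is saturated, so no flow can exceed 10.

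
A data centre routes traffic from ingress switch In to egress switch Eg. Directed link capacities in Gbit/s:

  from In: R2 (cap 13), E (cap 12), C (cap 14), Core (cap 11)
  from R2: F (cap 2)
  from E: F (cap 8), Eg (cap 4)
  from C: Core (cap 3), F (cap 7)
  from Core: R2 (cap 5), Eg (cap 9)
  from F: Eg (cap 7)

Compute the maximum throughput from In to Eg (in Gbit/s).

Augment In→E→Eg: bottleneck 4, flow now 4.
Augment In→Core→Eg: bottleneck 9, flow now 13.
Augment In→R2→F→Eg: bottleneck 2, flow now 15.
Augment In→E→F→Eg: bottleneck 5, flow now 20.
No augmenting path remains; maximum flow = 20.
In the residual graph, reachable from In: {In, R2, E, C, Core, F}.
Min-cut edges: E→Eg (4), Core→Eg (9), F→Eg (7); capacity 4 + 9 + 7 = 20.
This cut is saturated, so no flow can exceed 20.

20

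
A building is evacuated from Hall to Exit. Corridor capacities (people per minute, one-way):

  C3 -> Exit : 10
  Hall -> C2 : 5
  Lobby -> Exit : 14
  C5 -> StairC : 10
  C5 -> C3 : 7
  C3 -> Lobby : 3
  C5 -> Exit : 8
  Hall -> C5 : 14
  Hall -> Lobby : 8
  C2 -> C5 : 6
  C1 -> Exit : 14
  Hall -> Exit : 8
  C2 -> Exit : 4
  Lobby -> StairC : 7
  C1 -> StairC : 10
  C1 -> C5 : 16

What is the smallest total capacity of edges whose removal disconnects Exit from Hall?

Augment Hall→Exit: bottleneck 8, flow now 8.
Augment Hall→C2→Exit: bottleneck 4, flow now 12.
Augment Hall→Lobby→Exit: bottleneck 8, flow now 20.
Augment Hall→C5→Exit: bottleneck 8, flow now 28.
Augment Hall→C5→C3→Exit: bottleneck 6, flow now 34.
Augment Hall→C2→C5→C3→Exit: bottleneck 1, flow now 35.
No augmenting path remains; maximum flow = 35.
By max-flow min-cut, the minimum cut capacity equals the max flow.
In the residual graph, reachable from Hall: {Hall}.
Min-cut edges: Hall→C2 (5), Hall→Lobby (8), Hall→C5 (14), Hall→Exit (8); capacity 5 + 8 + 14 + 8 = 35.

35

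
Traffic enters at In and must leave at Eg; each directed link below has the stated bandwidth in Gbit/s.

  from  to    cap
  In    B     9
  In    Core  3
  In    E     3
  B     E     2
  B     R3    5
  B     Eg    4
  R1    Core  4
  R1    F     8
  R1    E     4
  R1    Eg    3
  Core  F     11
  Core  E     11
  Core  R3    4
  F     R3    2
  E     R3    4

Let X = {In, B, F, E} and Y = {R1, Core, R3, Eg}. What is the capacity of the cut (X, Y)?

18

Edges leaving {In, B, F, E}: In→Core (3), B→R3 (5), B→Eg (4), F→R3 (2), E→R3 (4).
Cut capacity = 3 + 5 + 4 + 2 + 4 = 18.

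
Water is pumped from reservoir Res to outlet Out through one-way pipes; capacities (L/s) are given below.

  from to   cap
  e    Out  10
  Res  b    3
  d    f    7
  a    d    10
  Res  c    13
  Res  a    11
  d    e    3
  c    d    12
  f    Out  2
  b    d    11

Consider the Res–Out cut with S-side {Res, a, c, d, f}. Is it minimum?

Given cut capacity: 3 + 3 + 2 = 8.
Augment Res→a→d→e→Out: bottleneck 3, flow now 3.
Augment Res→a→d→f→Out: bottleneck 2, flow now 5.
No augmenting path remains; maximum flow = 5.
In the residual graph, reachable from Res: {Res, a, b, c, d, f}.
Min-cut edges: d→e (3), f→Out (2); capacity 3 + 2 = 5.
Cut capacity 8 exceeds the max flow 5, so it is not minimum.

No — its capacity is 8, but the minimum cut has capacity 5.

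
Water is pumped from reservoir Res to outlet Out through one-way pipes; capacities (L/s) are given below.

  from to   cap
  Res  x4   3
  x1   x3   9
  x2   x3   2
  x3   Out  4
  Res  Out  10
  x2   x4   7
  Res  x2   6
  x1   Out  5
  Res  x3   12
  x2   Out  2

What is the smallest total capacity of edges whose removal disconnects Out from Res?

Augment Res→Out: bottleneck 10, flow now 10.
Augment Res→x2→Out: bottleneck 2, flow now 12.
Augment Res→x3→Out: bottleneck 4, flow now 16.
No augmenting path remains; maximum flow = 16.
By max-flow min-cut, the minimum cut capacity equals the max flow.
In the residual graph, reachable from Res: {Res, x2, x3, x4}.
Min-cut edges: Res→Out (10), x2→Out (2), x3→Out (4); capacity 10 + 2 + 4 = 16.

16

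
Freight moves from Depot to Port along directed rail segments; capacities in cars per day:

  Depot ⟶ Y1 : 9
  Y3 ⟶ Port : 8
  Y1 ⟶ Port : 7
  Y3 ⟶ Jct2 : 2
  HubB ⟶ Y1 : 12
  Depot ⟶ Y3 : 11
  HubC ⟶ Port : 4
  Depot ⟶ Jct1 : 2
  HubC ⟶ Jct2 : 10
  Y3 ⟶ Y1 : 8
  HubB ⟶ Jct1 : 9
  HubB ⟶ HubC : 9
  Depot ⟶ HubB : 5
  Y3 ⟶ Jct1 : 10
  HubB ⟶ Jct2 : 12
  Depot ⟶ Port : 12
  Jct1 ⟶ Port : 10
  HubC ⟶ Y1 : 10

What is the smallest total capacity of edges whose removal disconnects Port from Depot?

37

Augment Depot→Port: bottleneck 12, flow now 12.
Augment Depot→Y3→Port: bottleneck 8, flow now 20.
Augment Depot→Jct1→Port: bottleneck 2, flow now 22.
Augment Depot→Y1→Port: bottleneck 7, flow now 29.
Augment Depot→Y3→Jct1→Port: bottleneck 3, flow now 32.
Augment Depot→HubB→HubC→Port: bottleneck 4, flow now 36.
Augment Depot→HubB→Jct1→Port: bottleneck 1, flow now 37.
No augmenting path remains; maximum flow = 37.
By max-flow min-cut, the minimum cut capacity equals the max flow.
In the residual graph, reachable from Depot: {Depot, Y1}.
Min-cut edges: Depot→Y3 (11), Depot→HubB (5), Depot→Jct1 (2), Depot→Port (12), Y1→Port (7); capacity 11 + 5 + 2 + 12 + 7 = 37.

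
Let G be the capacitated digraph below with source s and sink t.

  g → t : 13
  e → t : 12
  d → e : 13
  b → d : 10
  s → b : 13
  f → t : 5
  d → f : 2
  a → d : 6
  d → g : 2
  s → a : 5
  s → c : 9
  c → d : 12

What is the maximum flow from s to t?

16

Augment s→a→d→e→t: bottleneck 5, flow now 5.
Augment s→b→d→e→t: bottleneck 7, flow now 12.
Augment s→b→d→f→t: bottleneck 2, flow now 14.
Augment s→b→d→g→t: bottleneck 1, flow now 15.
Augment s→c→d→g→t: bottleneck 1, flow now 16.
No augmenting path remains; maximum flow = 16.
In the residual graph, reachable from s: {s, a, b, c, d, e}.
Min-cut edges: d→f (2), d→g (2), e→t (12); capacity 2 + 2 + 12 = 16.
This cut is saturated, so no flow can exceed 16.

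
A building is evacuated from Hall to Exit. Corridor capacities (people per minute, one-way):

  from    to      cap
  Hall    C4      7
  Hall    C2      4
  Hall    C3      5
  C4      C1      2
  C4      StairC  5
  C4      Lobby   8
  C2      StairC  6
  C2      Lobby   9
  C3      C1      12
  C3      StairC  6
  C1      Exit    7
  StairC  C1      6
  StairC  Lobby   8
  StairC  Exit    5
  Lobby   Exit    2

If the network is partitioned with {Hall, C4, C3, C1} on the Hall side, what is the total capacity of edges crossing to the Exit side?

Edges leaving {Hall, C4, C3, C1}: Hall→C2 (4), C4→StairC (5), C4→Lobby (8), C3→StairC (6), C1→Exit (7).
Cut capacity = 4 + 5 + 8 + 6 + 7 = 30.

30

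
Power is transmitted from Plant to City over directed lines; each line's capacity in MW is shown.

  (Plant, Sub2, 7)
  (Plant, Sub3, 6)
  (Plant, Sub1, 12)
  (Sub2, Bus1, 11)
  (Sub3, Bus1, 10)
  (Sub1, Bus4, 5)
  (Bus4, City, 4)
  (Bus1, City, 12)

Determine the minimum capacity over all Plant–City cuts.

16

Augment Plant→Sub2→Bus1→City: bottleneck 7, flow now 7.
Augment Plant→Sub3→Bus1→City: bottleneck 5, flow now 12.
Augment Plant→Sub1→Bus4→City: bottleneck 4, flow now 16.
No augmenting path remains; maximum flow = 16.
By max-flow min-cut, the minimum cut capacity equals the max flow.
In the residual graph, reachable from Plant: {Plant, Sub2, Sub3, Sub1, Bus4, Bus1}.
Min-cut edges: Bus4→City (4), Bus1→City (12); capacity 4 + 12 = 16.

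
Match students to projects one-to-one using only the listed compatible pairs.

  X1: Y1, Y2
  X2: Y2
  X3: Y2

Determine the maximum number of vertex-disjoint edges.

2

Unit-capacity flow: source→left, listed edges, right→sink; max matching = max flow.
Augmenting path X1→Y1 (+1); matched 1.
Augmenting path X2→Y2 (+1); matched 2.
No augmenting path remains; maximum matching = 2.
König certificate: {X1, Y2} is a vertex cover of size 2 (every listed pair touches it), so no matching can be larger.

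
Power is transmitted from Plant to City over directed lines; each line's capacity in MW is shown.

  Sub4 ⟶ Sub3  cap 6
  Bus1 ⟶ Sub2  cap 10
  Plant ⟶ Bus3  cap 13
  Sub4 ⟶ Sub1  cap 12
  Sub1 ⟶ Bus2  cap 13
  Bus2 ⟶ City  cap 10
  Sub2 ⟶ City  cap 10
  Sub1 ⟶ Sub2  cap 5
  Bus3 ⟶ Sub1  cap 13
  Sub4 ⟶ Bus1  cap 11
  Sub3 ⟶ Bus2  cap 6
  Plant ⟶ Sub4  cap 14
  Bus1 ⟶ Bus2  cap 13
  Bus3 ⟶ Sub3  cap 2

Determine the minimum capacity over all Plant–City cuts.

20

Augment Plant→Sub4→Bus1→Bus2→City: bottleneck 10, flow now 10.
Augment Plant→Sub4→Bus1→Sub2→City: bottleneck 1, flow now 11.
Augment Plant→Sub4→Sub1→Sub2→City: bottleneck 3, flow now 14.
Augment Plant→Bus3→Sub1→Sub2→City: bottleneck 2, flow now 16.
Augment Plant→Bus3→Sub1→Bus2→Bus1→Sub2→City: bottleneck 4, flow now 20. (uses reverse residual edge)
No augmenting path remains; maximum flow = 20.
By max-flow min-cut, the minimum cut capacity equals the max flow.
In the residual graph, reachable from Plant: {Plant, Sub4, Bus3, Bus1, Sub1, Sub3, Bus2, Sub2}.
Min-cut edges: Bus2→City (10), Sub2→City (10); capacity 10 + 10 = 20.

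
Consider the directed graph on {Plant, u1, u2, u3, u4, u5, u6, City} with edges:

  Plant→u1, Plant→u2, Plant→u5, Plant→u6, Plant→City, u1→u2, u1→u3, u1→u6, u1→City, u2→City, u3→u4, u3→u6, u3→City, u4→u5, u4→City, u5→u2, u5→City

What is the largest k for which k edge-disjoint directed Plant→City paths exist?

4

Assign every edge capacity 1; by Menger, the answer equals the max flow.
Path Plant→City (+1); total 1.
Path Plant→u1→City (+1); total 2.
Path Plant→u2→City (+1); total 3.
Path Plant→u5→City (+1); total 4.
No residual Plant→City path; max flow = 4.
Certifying cut of size 4: {Plant→City, Plant→u1, Plant→u2, Plant→u5}.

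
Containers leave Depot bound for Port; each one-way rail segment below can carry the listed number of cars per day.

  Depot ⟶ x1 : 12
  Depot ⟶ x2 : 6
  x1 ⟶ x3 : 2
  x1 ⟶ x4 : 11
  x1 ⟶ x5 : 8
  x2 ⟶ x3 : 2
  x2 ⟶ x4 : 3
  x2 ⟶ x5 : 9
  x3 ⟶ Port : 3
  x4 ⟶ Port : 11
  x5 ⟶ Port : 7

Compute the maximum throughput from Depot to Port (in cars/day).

18

Augment Depot→x1→x3→Port: bottleneck 2, flow now 2.
Augment Depot→x1→x4→Port: bottleneck 10, flow now 12.
Augment Depot→x2→x3→Port: bottleneck 1, flow now 13.
Augment Depot→x2→x4→Port: bottleneck 1, flow now 14.
Augment Depot→x2→x5→Port: bottleneck 4, flow now 18.
No augmenting path remains; maximum flow = 18.
In the residual graph, reachable from Depot: {Depot}.
Min-cut edges: Depot→x1 (12), Depot→x2 (6); capacity 12 + 6 = 18.
This cut is saturated, so no flow can exceed 18.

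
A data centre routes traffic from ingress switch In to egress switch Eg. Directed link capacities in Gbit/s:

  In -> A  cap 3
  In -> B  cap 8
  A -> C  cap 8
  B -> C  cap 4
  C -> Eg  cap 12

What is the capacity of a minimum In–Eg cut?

7

Augment In→A→C→Eg: bottleneck 3, flow now 3.
Augment In→B→C→Eg: bottleneck 4, flow now 7.
No augmenting path remains; maximum flow = 7.
By max-flow min-cut, the minimum cut capacity equals the max flow.
In the residual graph, reachable from In: {In, B}.
Min-cut edges: In→A (3), B→C (4); capacity 3 + 4 = 7.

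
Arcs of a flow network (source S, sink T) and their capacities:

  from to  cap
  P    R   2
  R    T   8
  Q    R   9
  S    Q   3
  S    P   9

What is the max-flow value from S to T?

Augment S→P→R→T: bottleneck 2, flow now 2.
Augment S→Q→R→T: bottleneck 3, flow now 5.
No augmenting path remains; maximum flow = 5.
In the residual graph, reachable from S: {S, P}.
Min-cut edges: S→Q (3), P→R (2); capacity 3 + 2 = 5.
This cut is saturated, so no flow can exceed 5.

5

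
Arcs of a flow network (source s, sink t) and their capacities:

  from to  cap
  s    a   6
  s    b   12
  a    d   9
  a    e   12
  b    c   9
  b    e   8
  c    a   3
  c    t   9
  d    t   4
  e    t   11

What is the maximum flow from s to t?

Augment s→a→d→t: bottleneck 4, flow now 4.
Augment s→a→e→t: bottleneck 2, flow now 6.
Augment s→b→c→t: bottleneck 9, flow now 15.
Augment s→b→e→t: bottleneck 3, flow now 18.
No augmenting path remains; maximum flow = 18.
In the residual graph, reachable from s: {s}.
Min-cut edges: s→a (6), s→b (12); capacity 6 + 12 = 18.
This cut is saturated, so no flow can exceed 18.

18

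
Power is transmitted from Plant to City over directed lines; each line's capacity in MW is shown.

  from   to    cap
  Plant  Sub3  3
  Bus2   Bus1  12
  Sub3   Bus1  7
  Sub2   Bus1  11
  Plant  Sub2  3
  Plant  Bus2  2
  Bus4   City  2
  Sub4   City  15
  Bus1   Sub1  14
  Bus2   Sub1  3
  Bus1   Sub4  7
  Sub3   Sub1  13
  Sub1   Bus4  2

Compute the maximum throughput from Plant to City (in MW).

8

Augment Plant→Sub2→Bus1→Sub4→City: bottleneck 3, flow now 3.
Augment Plant→Sub3→Bus1→Sub4→City: bottleneck 3, flow now 6.
Augment Plant→Bus2→Bus1→Sub4→City: bottleneck 1, flow now 7.
Augment Plant→Bus2→Sub1→Bus4→City: bottleneck 1, flow now 8.
No augmenting path remains; maximum flow = 8.
In the residual graph, reachable from Plant: {Plant}.
Min-cut edges: Plant→Sub2 (3), Plant→Sub3 (3), Plant→Bus2 (2); capacity 3 + 3 + 2 = 8.
This cut is saturated, so no flow can exceed 8.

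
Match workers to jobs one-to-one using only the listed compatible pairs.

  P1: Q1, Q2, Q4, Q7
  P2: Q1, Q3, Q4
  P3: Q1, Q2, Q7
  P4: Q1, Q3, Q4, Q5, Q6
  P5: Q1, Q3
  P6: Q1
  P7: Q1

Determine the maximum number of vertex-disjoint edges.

6

Unit-capacity flow: source→left, listed edges, right→sink; max matching = max flow.
Augmenting path P1→Q1 (+1); matched 1.
Augmenting path P2→Q3 (+1); matched 2.
Augmenting path P3→Q2 (+1); matched 3.
Augmenting path P4→Q4 (+1); matched 4.
Augmenting path P5→Q1→P1→Q7 (+1); matched 5.
Augmenting path P6→Q1→P5→Q3→P2→Q4→P4→Q5 (+1); matched 6.
No augmenting path remains; maximum matching = 6.
König certificate: {P1, P2, P3, P4, P5, Q1} is a vertex cover of size 6 (every listed pair touches it), so no matching can be larger.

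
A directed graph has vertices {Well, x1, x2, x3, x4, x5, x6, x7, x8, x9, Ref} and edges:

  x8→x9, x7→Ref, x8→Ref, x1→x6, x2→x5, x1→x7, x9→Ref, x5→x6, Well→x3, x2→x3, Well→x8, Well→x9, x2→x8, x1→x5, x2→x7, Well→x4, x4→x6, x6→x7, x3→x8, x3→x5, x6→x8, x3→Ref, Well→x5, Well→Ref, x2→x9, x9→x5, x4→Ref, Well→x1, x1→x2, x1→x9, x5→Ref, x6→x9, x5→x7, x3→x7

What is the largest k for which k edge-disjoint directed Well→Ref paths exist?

7

Assign every edge capacity 1; by Menger, the answer equals the max flow.
Path Well→Ref (+1); total 1.
Path Well→x3→Ref (+1); total 2.
Path Well→x4→Ref (+1); total 3.
Path Well→x5→Ref (+1); total 4.
Path Well→x8→Ref (+1); total 5.
Path Well→x9→Ref (+1); total 6.
Path Well→x1→x7→Ref (+1); total 7.
No residual Well→Ref path; max flow = 7.
Certifying cut of size 7: {Well→Ref, Well→x1, Well→x3, Well→x4, Well→x5, Well→x8, Well→x9}.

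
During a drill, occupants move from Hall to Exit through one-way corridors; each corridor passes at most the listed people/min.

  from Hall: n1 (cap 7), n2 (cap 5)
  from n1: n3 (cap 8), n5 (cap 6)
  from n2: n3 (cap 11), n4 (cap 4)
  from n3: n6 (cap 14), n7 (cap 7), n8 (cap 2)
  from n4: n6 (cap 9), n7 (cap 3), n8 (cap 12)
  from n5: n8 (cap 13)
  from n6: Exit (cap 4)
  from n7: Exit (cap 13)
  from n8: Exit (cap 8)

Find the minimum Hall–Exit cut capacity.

12

Augment Hall→n1→n3→n6→Exit: bottleneck 4, flow now 4.
Augment Hall→n1→n3→n7→Exit: bottleneck 3, flow now 7.
Augment Hall→n2→n3→n7→Exit: bottleneck 4, flow now 11.
Augment Hall→n2→n3→n8→Exit: bottleneck 1, flow now 12.
No augmenting path remains; maximum flow = 12.
By max-flow min-cut, the minimum cut capacity equals the max flow.
In the residual graph, reachable from Hall: {Hall}.
Min-cut edges: Hall→n1 (7), Hall→n2 (5); capacity 7 + 5 = 12.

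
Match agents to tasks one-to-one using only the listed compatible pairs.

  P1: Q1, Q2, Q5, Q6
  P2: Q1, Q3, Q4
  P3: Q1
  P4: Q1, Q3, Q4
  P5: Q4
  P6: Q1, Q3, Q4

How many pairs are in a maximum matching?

4

Unit-capacity flow: source→left, listed edges, right→sink; max matching = max flow.
Augmenting path P1→Q1 (+1); matched 1.
Augmenting path P2→Q3 (+1); matched 2.
Augmenting path P4→Q4 (+1); matched 3.
Augmenting path P3→Q1→P1→Q2 (+1); matched 4.
No augmenting path remains; maximum matching = 4.
König certificate: {P1, Q1, Q3, Q4} is a vertex cover of size 4 (every listed pair touches it), so no matching can be larger.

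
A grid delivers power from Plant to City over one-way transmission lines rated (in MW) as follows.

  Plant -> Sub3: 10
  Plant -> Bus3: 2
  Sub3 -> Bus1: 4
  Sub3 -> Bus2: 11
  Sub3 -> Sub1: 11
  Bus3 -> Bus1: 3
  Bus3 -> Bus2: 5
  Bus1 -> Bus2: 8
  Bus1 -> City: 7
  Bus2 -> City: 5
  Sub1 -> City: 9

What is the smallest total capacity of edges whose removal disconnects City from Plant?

12

Augment Plant→Sub3→Bus1→City: bottleneck 4, flow now 4.
Augment Plant→Sub3→Bus2→City: bottleneck 5, flow now 9.
Augment Plant→Sub3→Sub1→City: bottleneck 1, flow now 10.
Augment Plant→Bus3→Bus1→City: bottleneck 2, flow now 12.
No augmenting path remains; maximum flow = 12.
By max-flow min-cut, the minimum cut capacity equals the max flow.
In the residual graph, reachable from Plant: {Plant}.
Min-cut edges: Plant→Sub3 (10), Plant→Bus3 (2); capacity 10 + 2 = 12.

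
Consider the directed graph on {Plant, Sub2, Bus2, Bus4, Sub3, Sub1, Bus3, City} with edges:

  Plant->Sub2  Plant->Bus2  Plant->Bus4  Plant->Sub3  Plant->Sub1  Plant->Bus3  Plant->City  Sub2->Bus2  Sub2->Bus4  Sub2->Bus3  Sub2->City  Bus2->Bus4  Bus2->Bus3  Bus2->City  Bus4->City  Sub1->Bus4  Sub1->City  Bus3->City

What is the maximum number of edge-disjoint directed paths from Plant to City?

Assign every edge capacity 1; by Menger, the answer equals the max flow.
Path Plant→City (+1); total 1.
Path Plant→Sub2→City (+1); total 2.
Path Plant→Bus2→City (+1); total 3.
Path Plant→Bus4→City (+1); total 4.
Path Plant→Sub1→City (+1); total 5.
Path Plant→Bus3→City (+1); total 6.
No residual Plant→City path; max flow = 6.
Certifying cut of size 6: {Plant→Bus2, Plant→Bus3, Plant→Bus4, Plant→City, Plant→Sub1, Plant→Sub2}.

6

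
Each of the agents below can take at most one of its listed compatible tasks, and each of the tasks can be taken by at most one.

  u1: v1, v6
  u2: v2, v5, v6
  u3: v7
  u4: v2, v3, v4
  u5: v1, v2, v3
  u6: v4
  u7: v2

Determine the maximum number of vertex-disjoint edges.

7

Unit-capacity flow: source→left, listed edges, right→sink; max matching = max flow.
Augmenting path u1→v1 (+1); matched 1.
Augmenting path u2→v2 (+1); matched 2.
Augmenting path u3→v7 (+1); matched 3.
Augmenting path u4→v3 (+1); matched 4.
Augmenting path u6→v4 (+1); matched 5.
Augmenting path u5→v1→u1→v6 (+1); matched 6.
Augmenting path u7→v2→u2→v5 (+1); matched 7.
No augmenting path remains; maximum matching = 7.
König certificate: {u1, u2, u3, u4, u5, u6, u7} is a vertex cover of size 7 (every listed pair touches it), so no matching can be larger.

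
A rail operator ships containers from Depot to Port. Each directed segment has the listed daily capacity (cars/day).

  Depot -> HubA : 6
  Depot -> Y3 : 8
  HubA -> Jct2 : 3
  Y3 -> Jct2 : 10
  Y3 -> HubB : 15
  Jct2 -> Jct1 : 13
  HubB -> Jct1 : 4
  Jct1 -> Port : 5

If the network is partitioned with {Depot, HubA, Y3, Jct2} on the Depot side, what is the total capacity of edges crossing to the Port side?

28

Edges leaving {Depot, HubA, Y3, Jct2}: Y3→HubB (15), Jct2→Jct1 (13).
Cut capacity = 15 + 13 = 28.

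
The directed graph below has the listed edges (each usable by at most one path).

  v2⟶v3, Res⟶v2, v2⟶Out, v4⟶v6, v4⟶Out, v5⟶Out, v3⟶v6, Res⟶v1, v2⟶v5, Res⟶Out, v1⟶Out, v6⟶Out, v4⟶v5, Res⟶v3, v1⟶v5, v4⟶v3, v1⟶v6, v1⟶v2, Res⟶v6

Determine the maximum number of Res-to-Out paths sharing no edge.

4

Assign every edge capacity 1; by Menger, the answer equals the max flow.
Path Res→Out (+1); total 1.
Path Res→v1→Out (+1); total 2.
Path Res→v2→Out (+1); total 3.
Path Res→v6→Out (+1); total 4.
No residual Res→Out path; max flow = 4.
Certifying cut of size 4: {Res→Out, Res→v1, Res→v2, v6→Out}.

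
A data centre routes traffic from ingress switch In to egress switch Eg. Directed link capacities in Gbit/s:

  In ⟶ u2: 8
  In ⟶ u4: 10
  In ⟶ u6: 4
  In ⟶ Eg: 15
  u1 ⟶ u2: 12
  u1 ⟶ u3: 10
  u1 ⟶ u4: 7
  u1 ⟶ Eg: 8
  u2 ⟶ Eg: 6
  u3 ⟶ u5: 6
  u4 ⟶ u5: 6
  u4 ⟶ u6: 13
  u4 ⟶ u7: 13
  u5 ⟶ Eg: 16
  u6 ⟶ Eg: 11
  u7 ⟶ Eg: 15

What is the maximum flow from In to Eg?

35

Augment In→Eg: bottleneck 15, flow now 15.
Augment In→u2→Eg: bottleneck 6, flow now 21.
Augment In→u6→Eg: bottleneck 4, flow now 25.
Augment In→u4→u5→Eg: bottleneck 6, flow now 31.
Augment In→u4→u6→Eg: bottleneck 4, flow now 35.
No augmenting path remains; maximum flow = 35.
In the residual graph, reachable from In: {In, u2}.
Min-cut edges: In→u4 (10), In→u6 (4), In→Eg (15), u2→Eg (6); capacity 10 + 4 + 15 + 6 = 35.
This cut is saturated, so no flow can exceed 35.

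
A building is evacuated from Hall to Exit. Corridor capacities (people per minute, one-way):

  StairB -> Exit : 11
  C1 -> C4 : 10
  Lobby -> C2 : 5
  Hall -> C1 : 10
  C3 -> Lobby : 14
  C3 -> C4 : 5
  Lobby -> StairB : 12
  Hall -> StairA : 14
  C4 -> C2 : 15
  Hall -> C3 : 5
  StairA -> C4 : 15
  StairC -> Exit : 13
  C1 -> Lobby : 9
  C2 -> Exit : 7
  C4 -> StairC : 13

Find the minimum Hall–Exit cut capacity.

29

Augment Hall→C3→Lobby→C2→Exit: bottleneck 5, flow now 5.
Augment Hall→StairA→C4→C2→Exit: bottleneck 2, flow now 7.
Augment Hall→StairA→C4→StairC→Exit: bottleneck 12, flow now 19.
Augment Hall→C1→Lobby→StairB→Exit: bottleneck 9, flow now 28.
Augment Hall→C1→C4→StairC→Exit: bottleneck 1, flow now 29.
No augmenting path remains; maximum flow = 29.
By max-flow min-cut, the minimum cut capacity equals the max flow.
In the residual graph, reachable from Hall: {Hall}.
Min-cut edges: Hall→C3 (5), Hall→StairA (14), Hall→C1 (10); capacity 5 + 14 + 10 = 29.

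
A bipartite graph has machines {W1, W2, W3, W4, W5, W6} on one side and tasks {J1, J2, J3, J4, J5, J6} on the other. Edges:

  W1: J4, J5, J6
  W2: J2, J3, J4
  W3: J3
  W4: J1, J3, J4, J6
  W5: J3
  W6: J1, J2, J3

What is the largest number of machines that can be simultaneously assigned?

Unit-capacity flow: source→left, listed edges, right→sink; max matching = max flow.
Augmenting path W1→J4 (+1); matched 1.
Augmenting path W2→J2 (+1); matched 2.
Augmenting path W3→J3 (+1); matched 3.
Augmenting path W4→J1 (+1); matched 4.
Augmenting path W6→J1→W4→J6 (+1); matched 5.
No augmenting path remains; maximum matching = 5.
König certificate: {W1, W2, W4, W6, J3} is a vertex cover of size 5 (every listed pair touches it), so no matching can be larger.

5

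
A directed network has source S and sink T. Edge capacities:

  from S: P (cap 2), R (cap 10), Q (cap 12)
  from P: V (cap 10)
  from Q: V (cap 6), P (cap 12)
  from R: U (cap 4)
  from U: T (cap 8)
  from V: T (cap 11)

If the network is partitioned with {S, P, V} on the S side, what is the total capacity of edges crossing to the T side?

33

Edges leaving {S, P, V}: S→Q (12), S→R (10), V→T (11).
Cut capacity = 12 + 10 + 11 = 33.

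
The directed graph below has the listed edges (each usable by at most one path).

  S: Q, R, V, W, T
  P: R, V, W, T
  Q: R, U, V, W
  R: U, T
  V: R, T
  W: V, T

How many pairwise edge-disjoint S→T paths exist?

Assign every edge capacity 1; by Menger, the answer equals the max flow.
Path S→T (+1); total 1.
Path S→R→T (+1); total 2.
Path S→V→T (+1); total 3.
Path S→W→T (+1); total 4.
No residual S→T path; max flow = 4.
Certifying cut of size 4: {R→T, S→T, V→T, W→T}.

4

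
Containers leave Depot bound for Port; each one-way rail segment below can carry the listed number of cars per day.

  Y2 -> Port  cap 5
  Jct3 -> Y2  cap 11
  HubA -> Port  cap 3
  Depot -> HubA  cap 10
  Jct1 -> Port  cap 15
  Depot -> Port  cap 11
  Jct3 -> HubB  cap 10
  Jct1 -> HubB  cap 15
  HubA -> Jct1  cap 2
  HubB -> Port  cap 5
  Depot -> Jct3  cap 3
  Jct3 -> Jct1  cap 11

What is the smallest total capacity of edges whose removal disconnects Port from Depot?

Augment Depot→Port: bottleneck 11, flow now 11.
Augment Depot→HubA→Port: bottleneck 3, flow now 14.
Augment Depot→Jct3→Y2→Port: bottleneck 3, flow now 17.
Augment Depot→HubA→Jct1→Port: bottleneck 2, flow now 19.
No augmenting path remains; maximum flow = 19.
By max-flow min-cut, the minimum cut capacity equals the max flow.
In the residual graph, reachable from Depot: {Depot, HubA}.
Min-cut edges: Depot→Jct3 (3), Depot→Port (11), HubA→Jct1 (2), HubA→Port (3); capacity 3 + 11 + 2 + 3 = 19.

19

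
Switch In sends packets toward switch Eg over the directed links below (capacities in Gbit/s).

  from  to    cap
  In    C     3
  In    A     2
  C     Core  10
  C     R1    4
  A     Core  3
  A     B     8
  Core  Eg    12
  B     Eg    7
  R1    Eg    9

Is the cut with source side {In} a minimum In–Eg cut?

Yes — it is a minimum cut (capacity 5).

Given cut capacity: 3 + 2 = 5.
Augment In→C→Core→Eg: bottleneck 3, flow now 3.
Augment In→A→Core→Eg: bottleneck 2, flow now 5.
No augmenting path remains; maximum flow = 5.
Cut capacity 5 equals the max flow, so it is a minimum cut.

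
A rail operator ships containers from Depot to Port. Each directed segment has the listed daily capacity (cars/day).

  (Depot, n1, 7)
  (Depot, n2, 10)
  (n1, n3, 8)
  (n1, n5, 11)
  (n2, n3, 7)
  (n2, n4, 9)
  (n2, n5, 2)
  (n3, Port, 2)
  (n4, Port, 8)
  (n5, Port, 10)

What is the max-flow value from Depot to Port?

17

Augment Depot→n1→n3→Port: bottleneck 2, flow now 2.
Augment Depot→n1→n5→Port: bottleneck 5, flow now 7.
Augment Depot→n2→n4→Port: bottleneck 8, flow now 15.
Augment Depot→n2→n5→Port: bottleneck 2, flow now 17.
No augmenting path remains; maximum flow = 17.
In the residual graph, reachable from Depot: {Depot}.
Min-cut edges: Depot→n1 (7), Depot→n2 (10); capacity 7 + 10 = 17.
This cut is saturated, so no flow can exceed 17.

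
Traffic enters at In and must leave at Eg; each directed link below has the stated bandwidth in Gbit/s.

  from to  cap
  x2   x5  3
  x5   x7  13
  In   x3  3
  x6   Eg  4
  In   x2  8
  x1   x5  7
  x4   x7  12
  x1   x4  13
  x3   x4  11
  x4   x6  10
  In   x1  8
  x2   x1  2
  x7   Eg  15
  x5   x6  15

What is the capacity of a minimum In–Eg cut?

16

Augment In→x1→x4→x6→Eg: bottleneck 4, flow now 4.
Augment In→x1→x4→x7→Eg: bottleneck 4, flow now 8.
Augment In→x2→x5→x7→Eg: bottleneck 3, flow now 11.
Augment In→x3→x4→x7→Eg: bottleneck 3, flow now 14.
Augment In→x2→x1→x4→x7→Eg: bottleneck 2, flow now 16.
No augmenting path remains; maximum flow = 16.
By max-flow min-cut, the minimum cut capacity equals the max flow.
In the residual graph, reachable from In: {In, x2}.
Min-cut edges: In→x1 (8), In→x3 (3), x2→x1 (2), x2→x5 (3); capacity 8 + 3 + 2 + 3 = 16.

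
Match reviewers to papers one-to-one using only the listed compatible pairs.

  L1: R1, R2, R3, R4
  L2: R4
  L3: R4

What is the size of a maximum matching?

Unit-capacity flow: source→left, listed edges, right→sink; max matching = max flow.
Augmenting path L1→R1 (+1); matched 1.
Augmenting path L2→R4 (+1); matched 2.
No augmenting path remains; maximum matching = 2.
König certificate: {L1, R4} is a vertex cover of size 2 (every listed pair touches it), so no matching can be larger.

2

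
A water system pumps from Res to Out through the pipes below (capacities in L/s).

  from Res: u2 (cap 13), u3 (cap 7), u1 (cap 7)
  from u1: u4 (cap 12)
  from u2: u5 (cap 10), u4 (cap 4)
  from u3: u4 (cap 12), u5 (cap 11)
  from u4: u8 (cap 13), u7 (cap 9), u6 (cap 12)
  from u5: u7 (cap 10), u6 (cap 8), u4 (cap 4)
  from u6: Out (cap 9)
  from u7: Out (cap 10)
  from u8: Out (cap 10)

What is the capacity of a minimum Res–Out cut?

Augment Res→u1→u4→u6→Out: bottleneck 7, flow now 7.
Augment Res→u2→u4→u6→Out: bottleneck 2, flow now 9.
Augment Res→u2→u4→u7→Out: bottleneck 2, flow now 11.
Augment Res→u2→u5→u7→Out: bottleneck 8, flow now 19.
Augment Res→u3→u4→u8→Out: bottleneck 7, flow now 26.
Augment Res→u2→u5→u4→u8→Out: bottleneck 1, flow now 27.
No augmenting path remains; maximum flow = 27.
By max-flow min-cut, the minimum cut capacity equals the max flow.
In the residual graph, reachable from Res: {Res}.
Min-cut edges: Res→u1 (7), Res→u2 (13), Res→u3 (7); capacity 7 + 13 + 7 = 27.

27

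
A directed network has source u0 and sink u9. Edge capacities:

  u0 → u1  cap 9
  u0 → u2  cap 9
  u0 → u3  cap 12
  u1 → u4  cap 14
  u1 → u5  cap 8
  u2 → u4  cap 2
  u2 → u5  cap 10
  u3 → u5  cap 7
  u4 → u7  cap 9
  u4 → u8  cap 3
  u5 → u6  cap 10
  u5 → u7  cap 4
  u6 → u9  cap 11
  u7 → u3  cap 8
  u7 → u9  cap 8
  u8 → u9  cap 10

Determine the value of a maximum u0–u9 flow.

Augment u0→u1→u4→u7→u9: bottleneck 8, flow now 8.
Augment u0→u1→u4→u8→u9: bottleneck 1, flow now 9.
Augment u0→u2→u4→u8→u9: bottleneck 2, flow now 11.
Augment u0→u2→u5→u6→u9: bottleneck 7, flow now 18.
Augment u0→u3→u5→u6→u9: bottleneck 3, flow now 21.
No augmenting path remains; maximum flow = 21.
In the residual graph, reachable from u0: {u0, u1, u2, u3, u4, u5, u7}.
Min-cut edges: u4→u8 (3), u5→u6 (10), u7→u9 (8); capacity 3 + 10 + 8 = 21.
This cut is saturated, so no flow can exceed 21.

21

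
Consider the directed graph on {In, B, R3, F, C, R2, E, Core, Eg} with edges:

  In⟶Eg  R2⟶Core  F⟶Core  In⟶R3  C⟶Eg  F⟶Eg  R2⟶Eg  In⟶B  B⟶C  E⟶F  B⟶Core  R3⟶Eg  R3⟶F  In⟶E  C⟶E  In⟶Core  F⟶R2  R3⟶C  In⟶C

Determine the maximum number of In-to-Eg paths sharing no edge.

4

Assign every edge capacity 1; by Menger, the answer equals the max flow.
Path In→Eg (+1); total 1.
Path In→R3→Eg (+1); total 2.
Path In→C→Eg (+1); total 3.
Path In→E→F→Eg (+1); total 4.
No residual In→Eg path; max flow = 4.
Certifying cut of size 4: {C→Eg, E→F, In→Eg, In→R3}.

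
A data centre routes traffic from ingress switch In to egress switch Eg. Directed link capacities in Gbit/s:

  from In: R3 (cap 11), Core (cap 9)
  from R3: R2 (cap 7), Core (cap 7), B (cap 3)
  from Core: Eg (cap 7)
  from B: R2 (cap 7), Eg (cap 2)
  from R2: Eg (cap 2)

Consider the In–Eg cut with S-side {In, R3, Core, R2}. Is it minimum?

No — its capacity is 12, but the minimum cut has capacity 11.

Given cut capacity: 3 + 7 + 2 = 12.
Augment In→Core→Eg: bottleneck 7, flow now 7.
Augment In→R3→B→Eg: bottleneck 2, flow now 9.
Augment In→R3→R2→Eg: bottleneck 2, flow now 11.
No augmenting path remains; maximum flow = 11.
In the residual graph, reachable from In: {In, R3, Core, B, R2}.
Min-cut edges: Core→Eg (7), B→Eg (2), R2→Eg (2); capacity 7 + 2 + 2 = 11.
Cut capacity 12 exceeds the max flow 11, so it is not minimum.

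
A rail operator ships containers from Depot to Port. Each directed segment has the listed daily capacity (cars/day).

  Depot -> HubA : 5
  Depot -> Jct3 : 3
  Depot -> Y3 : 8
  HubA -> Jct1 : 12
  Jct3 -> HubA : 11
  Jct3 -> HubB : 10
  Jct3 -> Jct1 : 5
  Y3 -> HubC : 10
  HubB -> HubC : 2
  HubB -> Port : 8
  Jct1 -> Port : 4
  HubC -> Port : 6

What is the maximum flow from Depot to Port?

Augment Depot→HubA→Jct1→Port: bottleneck 4, flow now 4.
Augment Depot→Jct3→HubB→Port: bottleneck 3, flow now 7.
Augment Depot→Y3→HubC→Port: bottleneck 6, flow now 13.
No augmenting path remains; maximum flow = 13.
In the residual graph, reachable from Depot: {Depot, HubA, Y3, Jct1, HubC}.
Min-cut edges: Depot→Jct3 (3), Jct1→Port (4), HubC→Port (6); capacity 3 + 4 + 6 = 13.
This cut is saturated, so no flow can exceed 13.

13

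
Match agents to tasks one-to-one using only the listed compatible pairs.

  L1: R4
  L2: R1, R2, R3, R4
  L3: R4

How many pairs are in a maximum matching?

2

Unit-capacity flow: source→left, listed edges, right→sink; max matching = max flow.
Augmenting path L1→R4 (+1); matched 1.
Augmenting path L2→R1 (+1); matched 2.
No augmenting path remains; maximum matching = 2.
König certificate: {L2, R4} is a vertex cover of size 2 (every listed pair touches it), so no matching can be larger.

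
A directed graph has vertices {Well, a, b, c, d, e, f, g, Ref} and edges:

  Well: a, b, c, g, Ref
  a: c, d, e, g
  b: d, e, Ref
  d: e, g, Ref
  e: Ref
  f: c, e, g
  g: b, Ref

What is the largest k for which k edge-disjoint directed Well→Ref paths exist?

Assign every edge capacity 1; by Menger, the answer equals the max flow.
Path Well→Ref (+1); total 1.
Path Well→b→Ref (+1); total 2.
Path Well→g→Ref (+1); total 3.
Path Well→a→d→Ref (+1); total 4.
No residual Well→Ref path; max flow = 4.
Certifying cut of size 4: {Well→Ref, Well→a, Well→b, Well→g}.

4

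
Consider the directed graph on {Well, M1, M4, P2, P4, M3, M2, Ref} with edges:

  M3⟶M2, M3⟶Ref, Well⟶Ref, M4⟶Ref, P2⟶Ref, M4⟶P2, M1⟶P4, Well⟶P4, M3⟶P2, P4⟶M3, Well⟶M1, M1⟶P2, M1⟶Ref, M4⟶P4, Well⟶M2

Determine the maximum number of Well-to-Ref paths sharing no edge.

Assign every edge capacity 1; by Menger, the answer equals the max flow.
Path Well→Ref (+1); total 1.
Path Well→M1→Ref (+1); total 2.
Path Well→P4→M3→Ref (+1); total 3.
No residual Well→Ref path; max flow = 3.
Certifying cut of size 3: {Well→M1, Well→P4, Well→Ref}.

3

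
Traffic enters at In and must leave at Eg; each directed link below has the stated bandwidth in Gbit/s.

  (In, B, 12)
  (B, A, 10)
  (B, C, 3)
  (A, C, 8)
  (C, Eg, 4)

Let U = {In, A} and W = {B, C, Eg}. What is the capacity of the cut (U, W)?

Edges leaving {In, A}: In→B (12), A→C (8).
Cut capacity = 12 + 8 = 20.

20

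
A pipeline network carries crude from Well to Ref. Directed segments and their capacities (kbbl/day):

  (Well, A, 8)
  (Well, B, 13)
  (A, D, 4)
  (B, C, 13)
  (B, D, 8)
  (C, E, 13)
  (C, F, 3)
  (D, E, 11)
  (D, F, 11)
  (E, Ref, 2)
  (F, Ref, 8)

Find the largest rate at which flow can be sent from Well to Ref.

Augment Well→A→D→E→Ref: bottleneck 2, flow now 2.
Augment Well→A→D→F→Ref: bottleneck 2, flow now 4.
Augment Well→B→C→F→Ref: bottleneck 3, flow now 7.
Augment Well→B→D→F→Ref: bottleneck 3, flow now 10.
No augmenting path remains; maximum flow = 10.
In the residual graph, reachable from Well: {Well, A, B, C, D, E, F}.
Min-cut edges: E→Ref (2), F→Ref (8); capacity 2 + 8 = 10.
This cut is saturated, so no flow can exceed 10.

10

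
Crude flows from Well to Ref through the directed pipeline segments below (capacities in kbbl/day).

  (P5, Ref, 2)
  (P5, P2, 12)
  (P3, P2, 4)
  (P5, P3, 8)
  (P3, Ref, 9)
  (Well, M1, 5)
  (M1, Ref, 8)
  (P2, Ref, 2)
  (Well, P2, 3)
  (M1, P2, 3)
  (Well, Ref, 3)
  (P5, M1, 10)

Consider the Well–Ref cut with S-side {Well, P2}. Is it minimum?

Given cut capacity: 5 + 3 + 2 = 10.
Augment Well→Ref: bottleneck 3, flow now 3.
Augment Well→M1→Ref: bottleneck 5, flow now 8.
Augment Well→P2→Ref: bottleneck 2, flow now 10.
No augmenting path remains; maximum flow = 10.
Cut capacity 10 equals the max flow, so it is a minimum cut.

Yes — it is a minimum cut (capacity 10).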